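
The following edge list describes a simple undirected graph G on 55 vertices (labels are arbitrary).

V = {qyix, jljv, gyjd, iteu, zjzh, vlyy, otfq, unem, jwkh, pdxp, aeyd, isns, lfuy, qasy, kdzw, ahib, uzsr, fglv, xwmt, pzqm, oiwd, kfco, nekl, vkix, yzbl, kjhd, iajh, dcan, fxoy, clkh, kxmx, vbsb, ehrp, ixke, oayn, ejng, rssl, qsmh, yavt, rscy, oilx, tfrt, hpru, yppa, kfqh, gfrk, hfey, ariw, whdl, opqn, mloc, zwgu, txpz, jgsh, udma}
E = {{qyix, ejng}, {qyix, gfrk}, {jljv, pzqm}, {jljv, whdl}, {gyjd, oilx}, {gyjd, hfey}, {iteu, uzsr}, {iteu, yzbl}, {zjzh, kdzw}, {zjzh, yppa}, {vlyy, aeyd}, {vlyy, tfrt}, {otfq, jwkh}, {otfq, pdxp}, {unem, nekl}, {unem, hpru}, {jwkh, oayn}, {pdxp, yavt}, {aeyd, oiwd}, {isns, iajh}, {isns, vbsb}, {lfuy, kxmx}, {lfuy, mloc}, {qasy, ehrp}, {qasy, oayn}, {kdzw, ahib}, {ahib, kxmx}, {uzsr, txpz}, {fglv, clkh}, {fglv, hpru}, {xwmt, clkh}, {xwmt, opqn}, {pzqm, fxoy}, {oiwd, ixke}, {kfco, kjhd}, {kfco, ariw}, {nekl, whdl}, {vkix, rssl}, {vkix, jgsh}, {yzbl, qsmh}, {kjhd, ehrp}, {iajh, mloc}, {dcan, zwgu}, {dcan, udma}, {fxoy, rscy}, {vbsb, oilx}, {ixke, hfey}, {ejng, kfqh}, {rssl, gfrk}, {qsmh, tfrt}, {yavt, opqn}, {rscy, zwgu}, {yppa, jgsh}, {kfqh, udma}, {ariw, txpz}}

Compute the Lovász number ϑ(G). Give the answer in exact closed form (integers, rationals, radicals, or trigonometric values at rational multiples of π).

55*cos(pi/55)/(cos(pi/55) + 1)

N(kfqh) = {ejng, udma}, |N(kfqh)| = 2.
Vertex vkix has 2 neighbors: rssl, jgsh.
deg(aeyd) = 2; N(aeyd) = {vlyy, oiwd}.
N(yppa) = {zjzh, jgsh}, |N(yppa)| = 2.
Regular of degree 2 on 55 vertices: the odd cycle C_{55}.
The 28 distinct eigenvalues: [2.0, 1.98696, 1.94802, 1.88369, 1.7948, 1.68251, 1.54828, 1.39388, 1.2213, 1.03279, 0.83083, 0.61803, 0.39718, 0.17115, -0.05711, -0.28463, -0.50844, -0.72562, -0.93333, -1.12889, -1.30972, -1.47348, -1.61803, -1.74149, -1.84225, -1.91899, -1.97071, -1.99674].
ϑ = −N·λ_min/(λ_max−λ_min) = −55·(-2*cos(pi/55))/(2−(-2*cos(pi/55))) = 55*cos(pi/55)/(cos(pi/55) + 1).
≈ 27.47755688 (to 8 d.p.).
Check 27 ≤ 55*cos(pi/55)/(cos(pi/55) + 1) ≤ 28: both strict.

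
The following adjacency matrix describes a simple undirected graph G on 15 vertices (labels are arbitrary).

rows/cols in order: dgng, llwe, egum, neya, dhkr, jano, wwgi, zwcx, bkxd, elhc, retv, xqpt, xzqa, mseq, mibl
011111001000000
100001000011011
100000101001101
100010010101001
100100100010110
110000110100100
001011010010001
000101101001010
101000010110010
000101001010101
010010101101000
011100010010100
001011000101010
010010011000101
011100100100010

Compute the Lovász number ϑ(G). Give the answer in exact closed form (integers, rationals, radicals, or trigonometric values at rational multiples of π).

N(retv) = {llwe, dhkr, wwgi, bkxd, elhc, xqpt}, |N(retv)| = 6.
N(bkxd) = {dgng, egum, zwcx, elhc, retv, mseq}, |N(bkxd)| = 6.
N(mibl) = {llwe, egum, neya, wwgi, elhc, mseq}, |N(mibl)| = 6.
Vertex wwgi has 6 neighbors: egum, dhkr, jano, zwcx, retv, mibl.
G on 15 vertices is 6-regular; Kneser K(6,2) on C(6,2)=15 vertices.
Distinct eigenvalues (to 6 d.p.): [6.0, 1.0, -3.0].
−15·(-3) / ((6)−(-3)) = 5 = ϑ(G).
≈ 5.00000 (to 5 d.p.).

5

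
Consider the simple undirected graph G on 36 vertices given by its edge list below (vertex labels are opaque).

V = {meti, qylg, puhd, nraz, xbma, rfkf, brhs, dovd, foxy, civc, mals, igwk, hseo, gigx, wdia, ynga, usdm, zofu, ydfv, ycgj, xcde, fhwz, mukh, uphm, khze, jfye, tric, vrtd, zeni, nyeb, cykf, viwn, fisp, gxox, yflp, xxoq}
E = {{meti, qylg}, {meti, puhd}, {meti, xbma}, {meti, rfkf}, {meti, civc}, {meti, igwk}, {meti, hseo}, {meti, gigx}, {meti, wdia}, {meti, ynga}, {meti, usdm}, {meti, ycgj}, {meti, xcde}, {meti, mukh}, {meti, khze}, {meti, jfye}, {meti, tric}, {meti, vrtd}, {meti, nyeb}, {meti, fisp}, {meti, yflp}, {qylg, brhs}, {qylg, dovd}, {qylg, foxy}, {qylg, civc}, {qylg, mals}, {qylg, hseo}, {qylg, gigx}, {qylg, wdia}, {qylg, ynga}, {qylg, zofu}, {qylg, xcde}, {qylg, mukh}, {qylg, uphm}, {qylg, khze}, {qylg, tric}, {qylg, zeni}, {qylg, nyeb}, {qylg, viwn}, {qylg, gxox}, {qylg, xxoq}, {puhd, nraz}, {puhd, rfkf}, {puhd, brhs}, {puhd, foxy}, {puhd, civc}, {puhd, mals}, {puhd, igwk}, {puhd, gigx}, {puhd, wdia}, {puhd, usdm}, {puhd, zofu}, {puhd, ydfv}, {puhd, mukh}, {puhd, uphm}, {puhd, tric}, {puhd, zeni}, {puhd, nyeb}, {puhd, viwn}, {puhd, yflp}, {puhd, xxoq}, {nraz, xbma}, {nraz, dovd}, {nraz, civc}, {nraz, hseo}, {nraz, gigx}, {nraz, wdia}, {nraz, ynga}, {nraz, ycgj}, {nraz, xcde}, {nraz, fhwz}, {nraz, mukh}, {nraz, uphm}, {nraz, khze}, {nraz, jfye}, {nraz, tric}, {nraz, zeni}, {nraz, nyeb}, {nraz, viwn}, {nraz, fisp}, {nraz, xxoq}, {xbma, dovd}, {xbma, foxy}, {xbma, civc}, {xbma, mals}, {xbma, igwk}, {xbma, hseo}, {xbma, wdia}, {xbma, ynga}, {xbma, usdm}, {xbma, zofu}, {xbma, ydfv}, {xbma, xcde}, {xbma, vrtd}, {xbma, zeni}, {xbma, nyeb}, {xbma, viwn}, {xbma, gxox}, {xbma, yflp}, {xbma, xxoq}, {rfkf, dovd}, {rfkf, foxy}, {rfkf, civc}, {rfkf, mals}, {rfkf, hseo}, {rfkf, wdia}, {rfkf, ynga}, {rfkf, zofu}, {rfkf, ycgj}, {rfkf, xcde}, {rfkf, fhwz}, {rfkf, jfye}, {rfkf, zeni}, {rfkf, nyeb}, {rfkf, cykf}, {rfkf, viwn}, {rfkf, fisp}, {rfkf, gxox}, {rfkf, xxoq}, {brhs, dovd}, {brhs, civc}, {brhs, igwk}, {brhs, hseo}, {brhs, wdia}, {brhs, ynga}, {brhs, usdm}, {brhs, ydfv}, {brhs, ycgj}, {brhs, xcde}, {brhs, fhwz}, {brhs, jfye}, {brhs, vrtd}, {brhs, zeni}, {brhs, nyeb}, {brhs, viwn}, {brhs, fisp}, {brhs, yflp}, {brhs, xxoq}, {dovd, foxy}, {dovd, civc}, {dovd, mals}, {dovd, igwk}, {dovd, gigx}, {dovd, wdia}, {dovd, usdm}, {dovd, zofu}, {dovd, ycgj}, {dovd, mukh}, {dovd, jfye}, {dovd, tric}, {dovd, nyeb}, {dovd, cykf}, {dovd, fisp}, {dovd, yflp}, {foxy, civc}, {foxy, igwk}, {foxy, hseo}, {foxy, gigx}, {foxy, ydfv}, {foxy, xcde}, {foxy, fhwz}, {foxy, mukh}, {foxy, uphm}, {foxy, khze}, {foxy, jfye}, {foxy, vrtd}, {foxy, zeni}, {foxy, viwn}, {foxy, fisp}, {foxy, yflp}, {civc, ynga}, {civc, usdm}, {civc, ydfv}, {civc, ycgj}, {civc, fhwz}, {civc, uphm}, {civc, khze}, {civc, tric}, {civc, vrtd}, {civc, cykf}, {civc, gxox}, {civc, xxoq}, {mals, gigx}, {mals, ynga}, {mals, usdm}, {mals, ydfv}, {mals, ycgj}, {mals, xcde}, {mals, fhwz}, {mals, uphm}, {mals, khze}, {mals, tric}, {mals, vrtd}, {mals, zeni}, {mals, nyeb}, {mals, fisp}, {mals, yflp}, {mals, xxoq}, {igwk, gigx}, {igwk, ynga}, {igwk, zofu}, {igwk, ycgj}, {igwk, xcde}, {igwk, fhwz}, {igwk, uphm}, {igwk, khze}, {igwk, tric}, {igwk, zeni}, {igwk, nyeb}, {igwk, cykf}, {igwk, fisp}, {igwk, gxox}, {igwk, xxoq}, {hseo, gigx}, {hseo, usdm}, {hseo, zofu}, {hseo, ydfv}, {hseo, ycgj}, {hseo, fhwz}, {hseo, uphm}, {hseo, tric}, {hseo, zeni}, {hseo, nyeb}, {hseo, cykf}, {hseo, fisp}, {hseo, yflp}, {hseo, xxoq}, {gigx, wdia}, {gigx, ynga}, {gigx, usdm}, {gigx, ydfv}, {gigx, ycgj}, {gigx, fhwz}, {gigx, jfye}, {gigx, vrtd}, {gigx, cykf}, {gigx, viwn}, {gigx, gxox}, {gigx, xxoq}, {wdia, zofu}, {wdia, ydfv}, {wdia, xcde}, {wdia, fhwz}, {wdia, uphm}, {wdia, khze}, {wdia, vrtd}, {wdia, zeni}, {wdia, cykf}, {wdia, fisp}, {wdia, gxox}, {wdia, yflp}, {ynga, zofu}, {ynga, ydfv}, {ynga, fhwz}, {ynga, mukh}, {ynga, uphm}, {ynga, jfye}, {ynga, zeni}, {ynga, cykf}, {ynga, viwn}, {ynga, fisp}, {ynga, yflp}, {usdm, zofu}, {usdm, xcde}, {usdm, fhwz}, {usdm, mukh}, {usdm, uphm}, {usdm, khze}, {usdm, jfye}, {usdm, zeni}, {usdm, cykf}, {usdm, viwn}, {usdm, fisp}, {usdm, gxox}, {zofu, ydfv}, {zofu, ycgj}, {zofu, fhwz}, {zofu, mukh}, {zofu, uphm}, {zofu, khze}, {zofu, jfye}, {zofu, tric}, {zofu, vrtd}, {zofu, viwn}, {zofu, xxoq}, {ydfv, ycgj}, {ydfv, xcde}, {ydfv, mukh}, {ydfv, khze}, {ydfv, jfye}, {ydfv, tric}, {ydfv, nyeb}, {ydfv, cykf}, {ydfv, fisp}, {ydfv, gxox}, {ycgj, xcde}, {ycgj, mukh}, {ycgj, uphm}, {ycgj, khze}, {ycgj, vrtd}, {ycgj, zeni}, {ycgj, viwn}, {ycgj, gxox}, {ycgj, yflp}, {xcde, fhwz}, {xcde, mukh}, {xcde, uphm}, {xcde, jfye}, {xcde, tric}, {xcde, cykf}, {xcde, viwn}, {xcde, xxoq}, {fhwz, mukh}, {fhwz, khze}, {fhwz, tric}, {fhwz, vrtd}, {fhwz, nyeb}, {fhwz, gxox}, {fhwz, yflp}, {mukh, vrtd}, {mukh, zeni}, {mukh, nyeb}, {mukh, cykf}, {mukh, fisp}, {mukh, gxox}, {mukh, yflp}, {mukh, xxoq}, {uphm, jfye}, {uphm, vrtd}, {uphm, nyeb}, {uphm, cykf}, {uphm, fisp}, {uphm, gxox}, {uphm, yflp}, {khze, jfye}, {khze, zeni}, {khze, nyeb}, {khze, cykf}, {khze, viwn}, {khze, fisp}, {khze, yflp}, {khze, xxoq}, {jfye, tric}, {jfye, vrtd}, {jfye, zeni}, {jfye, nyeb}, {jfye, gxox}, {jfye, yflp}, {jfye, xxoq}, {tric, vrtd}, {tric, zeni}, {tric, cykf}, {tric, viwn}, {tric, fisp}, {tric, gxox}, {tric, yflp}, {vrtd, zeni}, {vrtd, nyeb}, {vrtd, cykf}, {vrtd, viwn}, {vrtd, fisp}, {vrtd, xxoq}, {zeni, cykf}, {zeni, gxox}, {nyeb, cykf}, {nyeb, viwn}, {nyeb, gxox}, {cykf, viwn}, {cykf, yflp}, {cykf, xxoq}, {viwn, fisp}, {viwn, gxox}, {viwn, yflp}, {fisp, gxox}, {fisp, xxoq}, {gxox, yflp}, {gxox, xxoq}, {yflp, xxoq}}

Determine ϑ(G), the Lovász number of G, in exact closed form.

8

deg(ynga) = 21; N(ynga) = {meti, qylg, nraz, xbma, rfkf, brhs, civc, mals, igwk, gigx, zofu, ydfv, fhwz, mukh, uphm, jfye, zeni, cykf, viwn, fisp, yflp}.
N(nyeb) = {meti, qylg, puhd, nraz, xbma, rfkf, brhs, dovd, mals, igwk, hseo, ydfv, fhwz, mukh, uphm, khze, jfye, vrtd, cykf, viwn, gxox}, |N(nyeb)| = 21.
deg(mukh) = 21; N(mukh) = {meti, qylg, puhd, nraz, dovd, foxy, ynga, usdm, zofu, ydfv, ycgj, xcde, fhwz, vrtd, zeni, nyeb, cykf, fisp, gxox, yflp, xxoq}.
N(yflp) = {meti, puhd, xbma, brhs, dovd, foxy, mals, hseo, wdia, ynga, ycgj, fhwz, mukh, uphm, khze, jfye, tric, cykf, viwn, gxox, xxoq}, |N(yflp)| = 21.
deg(v) = 21 for all v (|V|=36); this is K(9,2), the Kneser graph.
spec(A) ≈ [21.0, 1.0, -6.0] (distinct, 4 d.p.).
Lovász: ϑ = −36(-6)/(21+-1*(-6)) = 8.
ϑ(G) ≈ 8.0000.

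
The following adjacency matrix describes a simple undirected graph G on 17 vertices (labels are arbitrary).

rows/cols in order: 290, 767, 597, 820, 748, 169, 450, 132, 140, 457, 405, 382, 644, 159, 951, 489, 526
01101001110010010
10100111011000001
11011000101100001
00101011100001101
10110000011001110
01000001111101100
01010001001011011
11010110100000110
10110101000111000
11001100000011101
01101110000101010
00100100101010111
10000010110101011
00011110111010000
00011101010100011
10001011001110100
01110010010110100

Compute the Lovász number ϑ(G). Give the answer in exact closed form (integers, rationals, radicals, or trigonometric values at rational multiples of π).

N(405) = {767, 597, 748, 169, 450, 382, 159, 489}, |N(405)| = 8.
deg(526) = 8; N(526) = {767, 597, 820, 450, 457, 382, 644, 951}.
N(132) = {290, 767, 820, 169, 450, 140, 951, 489}, |N(132)| = 8.
Vertex 644 has 8 neighbors: 290, 450, 140, 457, 382, 159, 489, 526.
Every vertex has degree 8 (N=17); Paley(17): SR with (k,λ,μ)=(8,3,4).
The 3 distinct eigenvalues: [8.0, 1.5616, -2.5616].
−17·(-sqrt(17)/2 - 1/2) / ((8)−(-sqrt(17)/2 - 1/2)) = sqrt(17) = ϑ(G).
ϑ(G) ≈ 4.1231.

sqrt(17)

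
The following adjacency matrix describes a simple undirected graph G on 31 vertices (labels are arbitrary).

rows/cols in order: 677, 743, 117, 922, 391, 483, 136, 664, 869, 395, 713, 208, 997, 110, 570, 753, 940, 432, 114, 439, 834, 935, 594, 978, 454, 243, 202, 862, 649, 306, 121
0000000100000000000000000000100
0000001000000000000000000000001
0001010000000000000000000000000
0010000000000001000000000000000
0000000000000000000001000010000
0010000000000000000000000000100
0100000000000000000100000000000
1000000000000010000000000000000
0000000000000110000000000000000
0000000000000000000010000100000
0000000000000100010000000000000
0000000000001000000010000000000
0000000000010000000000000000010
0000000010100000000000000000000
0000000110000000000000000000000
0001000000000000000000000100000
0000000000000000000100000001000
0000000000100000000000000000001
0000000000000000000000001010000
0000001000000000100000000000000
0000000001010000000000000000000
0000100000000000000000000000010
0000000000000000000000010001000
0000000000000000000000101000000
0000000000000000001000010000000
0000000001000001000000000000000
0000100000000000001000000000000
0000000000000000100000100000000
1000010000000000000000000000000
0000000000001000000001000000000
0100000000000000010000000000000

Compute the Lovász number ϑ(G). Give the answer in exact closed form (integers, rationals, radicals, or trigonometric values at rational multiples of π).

Vertex 439 has 2 neighbors: 136, 940.
deg(869) = 2; N(869) = {110, 570}.
N(997) = {208, 306}, |N(997)| = 2.
Vertex 922 has 2 neighbors: 117, 753.
G on 31 vertices is 2-regular; the odd cycle C_{31}.
Distinct eigenvalues (to 5 d.p.): [2.0, 1.95906, 1.83792, 1.64153, 1.37793, 1.05793, 0.69461, 0.30286, -0.1013, -0.50131, -0.88079, -1.22421, -1.51752, -1.74869, -1.90828, -1.98974].
ϑ = −N·λ_min/(λ_max−λ_min) = −31·(-2*cos(pi/31))/(2−(-2*cos(pi/31))) = 31*cos(pi/31)/(cos(pi/31) + 1).
= 15.46013… (decimal).
Check 15 ≤ 31*cos(pi/31)/(cos(pi/31) + 1) ≤ 16: both strict.

31*cos(pi/31)/(cos(pi/31) + 1)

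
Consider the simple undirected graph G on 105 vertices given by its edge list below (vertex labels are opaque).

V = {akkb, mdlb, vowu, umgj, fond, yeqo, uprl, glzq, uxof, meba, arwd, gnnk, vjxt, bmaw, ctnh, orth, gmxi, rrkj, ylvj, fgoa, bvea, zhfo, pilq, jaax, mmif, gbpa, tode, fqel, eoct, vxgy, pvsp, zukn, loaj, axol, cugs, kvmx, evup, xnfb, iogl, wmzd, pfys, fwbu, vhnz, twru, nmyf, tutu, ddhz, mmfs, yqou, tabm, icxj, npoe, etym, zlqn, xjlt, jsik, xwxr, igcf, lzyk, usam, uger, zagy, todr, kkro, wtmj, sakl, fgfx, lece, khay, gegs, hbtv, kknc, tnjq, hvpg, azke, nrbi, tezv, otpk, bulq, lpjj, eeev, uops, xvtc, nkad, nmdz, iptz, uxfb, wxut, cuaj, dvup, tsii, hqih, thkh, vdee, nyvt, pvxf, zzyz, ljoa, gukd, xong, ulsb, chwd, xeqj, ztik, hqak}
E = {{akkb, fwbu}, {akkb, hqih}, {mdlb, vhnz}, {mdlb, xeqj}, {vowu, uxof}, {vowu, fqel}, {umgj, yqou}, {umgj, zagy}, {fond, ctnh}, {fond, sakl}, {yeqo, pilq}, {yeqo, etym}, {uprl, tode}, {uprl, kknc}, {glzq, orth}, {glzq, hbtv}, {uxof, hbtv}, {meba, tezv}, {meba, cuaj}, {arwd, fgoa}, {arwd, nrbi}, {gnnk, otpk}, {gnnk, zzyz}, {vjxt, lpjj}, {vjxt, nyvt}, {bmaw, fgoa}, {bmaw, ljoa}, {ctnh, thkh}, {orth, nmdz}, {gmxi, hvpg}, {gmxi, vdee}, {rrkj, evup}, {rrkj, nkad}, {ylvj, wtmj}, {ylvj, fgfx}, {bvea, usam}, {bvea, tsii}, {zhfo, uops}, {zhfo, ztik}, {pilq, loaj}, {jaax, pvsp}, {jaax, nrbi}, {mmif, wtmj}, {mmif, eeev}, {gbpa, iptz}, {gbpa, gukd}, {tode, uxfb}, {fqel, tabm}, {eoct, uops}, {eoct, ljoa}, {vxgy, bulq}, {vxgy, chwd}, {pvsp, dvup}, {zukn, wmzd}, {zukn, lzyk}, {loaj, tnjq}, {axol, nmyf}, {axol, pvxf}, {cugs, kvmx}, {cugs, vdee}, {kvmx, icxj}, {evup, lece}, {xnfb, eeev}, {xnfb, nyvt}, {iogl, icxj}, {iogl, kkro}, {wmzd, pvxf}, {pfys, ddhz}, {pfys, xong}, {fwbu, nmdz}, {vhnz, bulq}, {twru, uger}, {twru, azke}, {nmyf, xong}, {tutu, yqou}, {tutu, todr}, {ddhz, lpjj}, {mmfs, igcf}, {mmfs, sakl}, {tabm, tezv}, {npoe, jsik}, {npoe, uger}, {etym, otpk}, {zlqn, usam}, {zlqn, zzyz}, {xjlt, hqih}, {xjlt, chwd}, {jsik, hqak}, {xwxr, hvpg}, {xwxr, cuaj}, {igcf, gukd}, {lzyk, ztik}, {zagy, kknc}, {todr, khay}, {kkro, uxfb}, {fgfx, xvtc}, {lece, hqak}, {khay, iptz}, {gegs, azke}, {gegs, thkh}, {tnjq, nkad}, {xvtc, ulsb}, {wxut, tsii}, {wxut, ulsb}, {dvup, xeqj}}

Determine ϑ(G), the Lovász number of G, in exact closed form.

deg(fgfx) = 2; N(fgfx) = {ylvj, xvtc}.
deg(twru) = 2; N(twru) = {uger, azke}.
deg(pfys) = 2; N(pfys) = {ddhz, xong}.
Vertex azke has 2 neighbors: twru, gegs.
deg(v) = 2 for all v (|V|=105); a single 105-cycle (edge-transitive).
spec(A) ≈ [2.0, 1.99642, 1.98569, 1.96786, 1.94298, 1.91115, 1.87247, 1.82709, 1.77517, 1.7169, 1.65248, 1.58214, 1.50614, 1.42475, 1.33826, 1.24698, 1.15123, 1.05137, 0.94774, 0.84071, 0.73068, 0.61803, 0.50317, 0.38651, 0.26847, 0.14946, 0.02992, -0.08973, -0.20906, -0.32764, -0.44504, -0.56085, -0.67466, -0.78605, -0.89463, -1.0, -1.10179, -1.19964, -1.2932, -1.38213, -1.4661, -1.54483, -1.61803, -1.68544, -1.74682, -1.80194, -1.85061, -1.89265, -1.92793, -1.9563, -1.97766, -1.99195, -1.9991] (distinct, 5 d.p.).
With N=105: ϑ(G) = 105·(-(-1)*2*cos(pi/105))/(2−(-2*cos(pi/105))) = 105*cos(pi/105)/(cos(pi/105) + 1).
Numerically 52.4882.
Check 52 ≤ 105*cos(pi/105)/(cos(pi/105) + 1) ≤ 53: both strict.

105*cos(pi/105)/(cos(pi/105) + 1)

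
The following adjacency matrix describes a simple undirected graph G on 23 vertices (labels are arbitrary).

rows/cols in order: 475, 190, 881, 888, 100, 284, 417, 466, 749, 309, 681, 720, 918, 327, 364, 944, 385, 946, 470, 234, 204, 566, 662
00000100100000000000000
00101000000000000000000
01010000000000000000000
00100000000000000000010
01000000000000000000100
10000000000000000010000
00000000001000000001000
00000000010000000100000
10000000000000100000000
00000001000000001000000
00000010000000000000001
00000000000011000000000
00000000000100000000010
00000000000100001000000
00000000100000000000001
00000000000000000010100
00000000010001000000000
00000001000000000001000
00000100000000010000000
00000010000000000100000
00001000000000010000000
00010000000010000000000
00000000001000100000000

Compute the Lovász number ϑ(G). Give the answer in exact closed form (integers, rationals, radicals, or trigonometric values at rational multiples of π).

N(327) = {720, 385}, |N(327)| = 2.
N(881) = {190, 888}, |N(881)| = 2.
deg(470) = 2; N(470) = {284, 944}.
N(364) = {749, 662}, |N(364)| = 2.
G on 23 vertices is 2-regular; a single 23-cycle (edge-transitive).
spec(A) ≈ [2.0, 1.925835, 1.708839, 1.365106, 0.92013, 0.406912, -0.136485, -0.669759, -1.153361, -1.551423, -1.834423, -1.981372] (distinct, 6 d.p.).
Lovász: ϑ = −23(-2*cos(pi/23))/(2+-(-1)*2*cos(pi/23)) = 23*cos(pi/23)/(cos(pi/23) + 1).
Numerically 11.44619.
α=11, χ(Ḡ)=12; ϑ=23*cos(pi/23)/(cos(pi/23) + 1) lies between (both strict).

23*cos(pi/23)/(cos(pi/23) + 1)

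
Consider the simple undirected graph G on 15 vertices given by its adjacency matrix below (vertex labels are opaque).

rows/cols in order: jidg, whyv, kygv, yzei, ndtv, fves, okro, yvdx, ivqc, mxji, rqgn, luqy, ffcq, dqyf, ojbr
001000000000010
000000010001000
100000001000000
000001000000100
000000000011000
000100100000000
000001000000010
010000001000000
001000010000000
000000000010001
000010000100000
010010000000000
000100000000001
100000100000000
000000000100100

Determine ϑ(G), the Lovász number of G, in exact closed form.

15*cos(pi/15)/(cos(pi/15) + 1)

N(ivqc) = {kygv, yvdx}, |N(ivqc)| = 2.
Vertex yvdx has 2 neighbors: whyv, ivqc.
Vertex whyv has 2 neighbors: yvdx, luqy.
deg(ndtv) = 2; N(ndtv) = {rqgn, luqy}.
deg(v) = 2 for all v (|V|=15); this is C_{15}, the 15-cycle.
Distinct eigenvalues (to 6 d.p.): [2.0, 1.827091, 1.338261, 0.618034, -0.209057, -1.0, -1.618034, -1.956295].
−15·(-2*cos(pi/15)) / ((2)−(-2*cos(pi/15))) = 15*cos(pi/15)/(cos(pi/15) + 1) = ϑ(G).
ϑ(G) ≈ 7.417148248.
7 ≤ 15*cos(pi/15)/(cos(pi/15) + 1) ≤ 8: both strict.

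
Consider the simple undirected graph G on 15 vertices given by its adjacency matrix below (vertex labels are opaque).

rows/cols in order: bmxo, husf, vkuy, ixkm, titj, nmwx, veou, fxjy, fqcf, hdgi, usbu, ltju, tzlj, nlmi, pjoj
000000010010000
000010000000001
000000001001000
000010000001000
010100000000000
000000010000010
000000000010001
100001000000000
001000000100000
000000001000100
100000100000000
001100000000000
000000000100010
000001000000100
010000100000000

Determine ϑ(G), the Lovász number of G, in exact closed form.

deg(pjoj) = 2; N(pjoj) = {husf, veou}.
deg(hdgi) = 2; N(hdgi) = {fqcf, tzlj}.
deg(veou) = 2; N(veou) = {usbu, pjoj}.
deg(usbu) = 2; N(usbu) = {bmxo, veou}.
15-vertex 2-regular graph: the odd cycle C_{15}.
Distinct eigenvalues (to 3 d.p.): [2.0, 1.827, 1.338, 0.618, -0.209, -1.0, -1.618, -1.956].
−15·(-2*cos(pi/15)) / ((2)−(-2*cos(pi/15))) = 15*cos(pi/15)/(cos(pi/15) + 1) = ϑ(G).
ϑ(G) ≈ 7.4171.
7 ≤ 15*cos(pi/15)/(cos(pi/15) + 1) ≤ 8: both strict.

15*cos(pi/15)/(cos(pi/15) + 1)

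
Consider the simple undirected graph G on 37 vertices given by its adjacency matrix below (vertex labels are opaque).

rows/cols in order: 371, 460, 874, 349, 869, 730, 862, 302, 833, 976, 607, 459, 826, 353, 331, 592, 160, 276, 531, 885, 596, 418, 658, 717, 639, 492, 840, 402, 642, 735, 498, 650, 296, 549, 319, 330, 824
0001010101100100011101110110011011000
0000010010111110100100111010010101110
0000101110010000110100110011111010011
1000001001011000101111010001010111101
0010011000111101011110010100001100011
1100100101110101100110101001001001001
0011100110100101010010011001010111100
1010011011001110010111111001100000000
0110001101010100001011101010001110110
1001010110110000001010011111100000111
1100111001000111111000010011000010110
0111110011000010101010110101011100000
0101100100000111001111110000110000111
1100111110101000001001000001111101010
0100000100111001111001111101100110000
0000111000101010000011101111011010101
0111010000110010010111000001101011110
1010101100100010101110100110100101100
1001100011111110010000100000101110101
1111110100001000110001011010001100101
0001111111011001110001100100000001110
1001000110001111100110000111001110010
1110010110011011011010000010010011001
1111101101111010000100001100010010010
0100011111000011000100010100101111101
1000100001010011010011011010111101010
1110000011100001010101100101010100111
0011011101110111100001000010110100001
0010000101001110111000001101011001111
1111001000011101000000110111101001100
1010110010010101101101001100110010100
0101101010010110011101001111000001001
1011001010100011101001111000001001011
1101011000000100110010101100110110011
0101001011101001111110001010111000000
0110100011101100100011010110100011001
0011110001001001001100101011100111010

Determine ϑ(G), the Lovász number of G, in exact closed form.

sqrt(37)

N(349) = {371, 862, 976, 459, 826, 160, 531, 885, 596, 418, 717, 402, 735, 650, 296, 549, 319, 824}, |N(349)| = 18.
deg(826) = 18; N(826) = {460, 349, 869, 302, 353, 331, 592, 531, 885, 596, 418, 658, 717, 642, 735, 319, 330, 824}.
Vertex 885 has 18 neighbors: 371, 460, 874, 349, 869, 730, 302, 826, 160, 276, 418, 717, 639, 840, 498, 650, 319, 824.
deg(869) = 18; N(869) = {874, 730, 862, 607, 459, 826, 353, 592, 276, 531, 885, 596, 717, 492, 498, 650, 330, 824}.
Regular of degree 18 on 37 vertices: SR(37,18,8,9) — a Paley graph.
spec(A) ≈ [18.0, 2.541381, -3.541381] (distinct, 6 d.p.).
Lovász (edge-transitive): ϑ = −37·(-sqrt(37)/2 - 1/2)/((18)−(-sqrt(37)/2 - 1/2)) = sqrt(37).
ϑ(G) ≈ 6.082762530.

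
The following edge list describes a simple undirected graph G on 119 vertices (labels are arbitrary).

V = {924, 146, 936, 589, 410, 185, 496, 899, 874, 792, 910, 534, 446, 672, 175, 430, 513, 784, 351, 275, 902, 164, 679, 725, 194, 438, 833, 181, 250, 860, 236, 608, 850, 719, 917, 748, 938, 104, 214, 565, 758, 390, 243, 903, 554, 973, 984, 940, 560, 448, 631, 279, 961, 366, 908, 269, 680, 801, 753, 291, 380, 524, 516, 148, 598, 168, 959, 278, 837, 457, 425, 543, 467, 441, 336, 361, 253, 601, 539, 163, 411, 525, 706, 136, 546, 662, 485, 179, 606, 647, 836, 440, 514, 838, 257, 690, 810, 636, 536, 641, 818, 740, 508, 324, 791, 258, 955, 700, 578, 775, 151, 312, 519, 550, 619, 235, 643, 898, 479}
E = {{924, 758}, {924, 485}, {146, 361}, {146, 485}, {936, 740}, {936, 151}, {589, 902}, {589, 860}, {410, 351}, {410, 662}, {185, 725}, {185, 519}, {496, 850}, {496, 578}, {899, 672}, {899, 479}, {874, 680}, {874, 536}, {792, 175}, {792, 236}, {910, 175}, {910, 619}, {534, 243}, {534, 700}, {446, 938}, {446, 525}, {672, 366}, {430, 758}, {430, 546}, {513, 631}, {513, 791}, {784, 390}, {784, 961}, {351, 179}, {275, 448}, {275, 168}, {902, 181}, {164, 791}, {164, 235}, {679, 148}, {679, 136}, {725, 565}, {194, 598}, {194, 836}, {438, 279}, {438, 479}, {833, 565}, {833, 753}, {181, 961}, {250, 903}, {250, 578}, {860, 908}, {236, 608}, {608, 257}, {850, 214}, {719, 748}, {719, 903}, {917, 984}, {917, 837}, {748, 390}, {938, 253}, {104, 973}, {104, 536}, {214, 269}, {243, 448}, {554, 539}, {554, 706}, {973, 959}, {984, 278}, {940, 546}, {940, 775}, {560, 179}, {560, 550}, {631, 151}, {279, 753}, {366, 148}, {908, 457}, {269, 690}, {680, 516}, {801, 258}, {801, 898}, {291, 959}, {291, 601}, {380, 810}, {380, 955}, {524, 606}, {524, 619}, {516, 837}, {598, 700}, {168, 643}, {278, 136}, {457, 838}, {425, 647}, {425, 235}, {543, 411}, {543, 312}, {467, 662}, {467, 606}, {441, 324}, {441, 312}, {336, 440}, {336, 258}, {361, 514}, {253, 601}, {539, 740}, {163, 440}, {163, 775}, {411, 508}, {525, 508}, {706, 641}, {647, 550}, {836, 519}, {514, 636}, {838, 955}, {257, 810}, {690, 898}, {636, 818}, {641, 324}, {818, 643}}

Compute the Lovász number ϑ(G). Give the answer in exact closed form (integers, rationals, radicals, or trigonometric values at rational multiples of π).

119*cos(pi/119)/(cos(pi/119) + 1)

deg(440) = 2; N(440) = {336, 163}.
deg(792) = 2; N(792) = {175, 236}.
deg(801) = 2; N(801) = {258, 898}.
deg(525) = 2; N(525) = {446, 508}.
deg(v) = 2 for all v (|V|=119); connected 2-regular on 119 ⇒ C_{119}.
A has 60 distinct eigenvalues ≈ [2.0, 1.9972, 1.9889, 1.975, 1.9556, 1.9307, 1.9005, 1.8649, 1.8242, 1.7784, 1.7276, 1.672, 1.6118, 1.5471, 1.478, 1.4048, 1.3278, 1.247, 1.1627, 1.0752, 0.9847, 0.8915, 0.7957, 0.6978, 0.5979, 0.4964, 0.3934, 0.2894, 0.1845, 0.0792, -0.0264, -0.1319, -0.237, -0.3415, -0.445, -0.5473, -0.6481, -0.747, -0.8439, -0.9384, -1.0303, -1.1194, -1.2053, -1.2878, -1.3668, -1.4419, -1.5131, -1.58, -1.6425, -1.7004, -1.7536, -1.8019, -1.8452, -1.8834, -1.9163, -1.9438, -1.9659, -1.9826, -1.9937, -1.9993].
−119·(-2*cos(pi/119)) / ((2)−(-2*cos(pi/119))) = 119*cos(pi/119)/(cos(pi/119) + 1) = ϑ(G).
Numerically 59.489631564.
Lovász sandwich 59 ≤ 119*cos(pi/119)/(cos(pi/119) + 1) ≤ 60: both strict.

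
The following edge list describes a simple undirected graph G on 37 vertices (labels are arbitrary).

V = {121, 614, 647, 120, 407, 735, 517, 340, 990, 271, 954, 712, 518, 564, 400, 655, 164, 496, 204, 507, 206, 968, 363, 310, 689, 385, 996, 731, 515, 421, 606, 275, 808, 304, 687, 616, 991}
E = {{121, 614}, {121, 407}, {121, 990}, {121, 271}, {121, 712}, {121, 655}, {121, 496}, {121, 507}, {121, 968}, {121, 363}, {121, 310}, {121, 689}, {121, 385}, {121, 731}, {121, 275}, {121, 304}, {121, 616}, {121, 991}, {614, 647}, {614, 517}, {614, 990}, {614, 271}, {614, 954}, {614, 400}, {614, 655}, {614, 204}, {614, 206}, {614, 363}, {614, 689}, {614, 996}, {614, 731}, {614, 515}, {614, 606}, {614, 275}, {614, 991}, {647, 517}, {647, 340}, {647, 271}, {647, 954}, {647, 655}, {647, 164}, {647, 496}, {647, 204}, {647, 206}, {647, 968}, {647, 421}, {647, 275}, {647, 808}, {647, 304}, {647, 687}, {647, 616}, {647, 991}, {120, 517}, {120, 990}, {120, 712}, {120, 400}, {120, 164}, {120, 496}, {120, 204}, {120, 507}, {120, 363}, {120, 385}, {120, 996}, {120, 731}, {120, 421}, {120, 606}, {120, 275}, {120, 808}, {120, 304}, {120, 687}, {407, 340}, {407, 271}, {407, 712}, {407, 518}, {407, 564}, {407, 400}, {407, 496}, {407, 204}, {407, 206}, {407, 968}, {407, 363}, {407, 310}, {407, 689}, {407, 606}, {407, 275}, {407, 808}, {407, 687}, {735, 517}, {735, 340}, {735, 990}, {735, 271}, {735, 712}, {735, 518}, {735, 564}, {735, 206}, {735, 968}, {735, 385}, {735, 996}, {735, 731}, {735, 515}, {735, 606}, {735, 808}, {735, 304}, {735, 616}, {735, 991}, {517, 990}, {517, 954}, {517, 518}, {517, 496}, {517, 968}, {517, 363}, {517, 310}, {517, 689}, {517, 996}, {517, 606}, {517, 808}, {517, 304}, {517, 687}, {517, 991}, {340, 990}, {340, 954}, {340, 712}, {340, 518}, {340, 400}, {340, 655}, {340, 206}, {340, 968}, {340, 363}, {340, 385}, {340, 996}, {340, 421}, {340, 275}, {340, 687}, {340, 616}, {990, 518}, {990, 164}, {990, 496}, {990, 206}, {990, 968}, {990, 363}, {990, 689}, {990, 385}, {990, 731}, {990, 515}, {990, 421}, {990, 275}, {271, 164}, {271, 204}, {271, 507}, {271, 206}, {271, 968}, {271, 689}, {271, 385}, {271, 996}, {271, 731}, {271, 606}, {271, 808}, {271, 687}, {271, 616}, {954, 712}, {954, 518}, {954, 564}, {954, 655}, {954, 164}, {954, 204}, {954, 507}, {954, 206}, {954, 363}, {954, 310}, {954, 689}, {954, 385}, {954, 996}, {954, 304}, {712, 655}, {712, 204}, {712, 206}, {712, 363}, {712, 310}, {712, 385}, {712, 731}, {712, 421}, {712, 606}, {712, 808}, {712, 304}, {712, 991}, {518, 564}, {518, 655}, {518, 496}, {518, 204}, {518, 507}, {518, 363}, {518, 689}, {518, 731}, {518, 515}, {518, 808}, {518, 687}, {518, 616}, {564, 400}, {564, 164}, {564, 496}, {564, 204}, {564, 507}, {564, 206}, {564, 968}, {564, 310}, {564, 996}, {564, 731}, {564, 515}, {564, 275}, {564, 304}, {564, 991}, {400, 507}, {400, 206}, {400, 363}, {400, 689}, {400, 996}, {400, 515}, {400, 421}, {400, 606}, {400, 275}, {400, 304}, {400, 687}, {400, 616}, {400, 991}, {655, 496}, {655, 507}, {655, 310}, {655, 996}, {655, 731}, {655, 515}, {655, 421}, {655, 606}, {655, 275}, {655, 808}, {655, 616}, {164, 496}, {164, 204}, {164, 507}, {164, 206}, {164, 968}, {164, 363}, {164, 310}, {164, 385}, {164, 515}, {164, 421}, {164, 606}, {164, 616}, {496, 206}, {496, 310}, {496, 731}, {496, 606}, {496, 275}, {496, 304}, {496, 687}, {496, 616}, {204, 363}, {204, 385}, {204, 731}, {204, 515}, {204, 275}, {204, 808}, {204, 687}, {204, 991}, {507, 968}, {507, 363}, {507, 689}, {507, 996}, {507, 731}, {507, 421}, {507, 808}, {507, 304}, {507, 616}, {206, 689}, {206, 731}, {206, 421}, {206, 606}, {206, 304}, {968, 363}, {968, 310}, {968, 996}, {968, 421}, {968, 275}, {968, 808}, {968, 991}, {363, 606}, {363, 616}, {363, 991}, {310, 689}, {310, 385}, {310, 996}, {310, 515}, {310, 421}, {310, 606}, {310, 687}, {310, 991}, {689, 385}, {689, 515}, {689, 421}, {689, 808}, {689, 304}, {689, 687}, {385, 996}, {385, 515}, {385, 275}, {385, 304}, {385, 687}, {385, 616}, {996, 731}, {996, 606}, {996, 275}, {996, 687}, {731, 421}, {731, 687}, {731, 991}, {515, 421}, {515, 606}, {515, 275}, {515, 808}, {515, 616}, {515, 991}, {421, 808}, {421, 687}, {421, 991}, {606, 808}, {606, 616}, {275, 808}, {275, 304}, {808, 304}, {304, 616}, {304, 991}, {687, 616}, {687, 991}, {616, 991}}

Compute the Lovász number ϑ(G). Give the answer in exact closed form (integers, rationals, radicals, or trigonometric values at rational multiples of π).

sqrt(37)

deg(689) = 18; N(689) = {121, 614, 407, 517, 990, 271, 954, 518, 400, 507, 206, 310, 385, 515, 421, 808, 304, 687}.
deg(340) = 18; N(340) = {647, 407, 735, 990, 954, 712, 518, 400, 655, 206, 968, 363, 385, 996, 421, 275, 687, 616}.
Vertex 120 has 18 neighbors: 517, 990, 712, 400, 164, 496, 204, 507, 363, 385, 996, 731, 421, 606, 275, 808, 304, 687.
Vertex 735 has 18 neighbors: 517, 340, 990, 271, 712, 518, 564, 206, 968, 385, 996, 731, 515, 606, 808, 304, 616, 991.
G on 37 vertices is 18-regular; Paley(37): SR with (k,λ,μ)=(18,8,9).
The 3 distinct eigenvalues: [18.0, 2.541, -3.541].
Lovász: ϑ = −37(-sqrt(37)/2 - 1/2)/(18+-(-sqrt(37)/2 - 1/2)) = sqrt(37).
= 6.082762530… (decimal).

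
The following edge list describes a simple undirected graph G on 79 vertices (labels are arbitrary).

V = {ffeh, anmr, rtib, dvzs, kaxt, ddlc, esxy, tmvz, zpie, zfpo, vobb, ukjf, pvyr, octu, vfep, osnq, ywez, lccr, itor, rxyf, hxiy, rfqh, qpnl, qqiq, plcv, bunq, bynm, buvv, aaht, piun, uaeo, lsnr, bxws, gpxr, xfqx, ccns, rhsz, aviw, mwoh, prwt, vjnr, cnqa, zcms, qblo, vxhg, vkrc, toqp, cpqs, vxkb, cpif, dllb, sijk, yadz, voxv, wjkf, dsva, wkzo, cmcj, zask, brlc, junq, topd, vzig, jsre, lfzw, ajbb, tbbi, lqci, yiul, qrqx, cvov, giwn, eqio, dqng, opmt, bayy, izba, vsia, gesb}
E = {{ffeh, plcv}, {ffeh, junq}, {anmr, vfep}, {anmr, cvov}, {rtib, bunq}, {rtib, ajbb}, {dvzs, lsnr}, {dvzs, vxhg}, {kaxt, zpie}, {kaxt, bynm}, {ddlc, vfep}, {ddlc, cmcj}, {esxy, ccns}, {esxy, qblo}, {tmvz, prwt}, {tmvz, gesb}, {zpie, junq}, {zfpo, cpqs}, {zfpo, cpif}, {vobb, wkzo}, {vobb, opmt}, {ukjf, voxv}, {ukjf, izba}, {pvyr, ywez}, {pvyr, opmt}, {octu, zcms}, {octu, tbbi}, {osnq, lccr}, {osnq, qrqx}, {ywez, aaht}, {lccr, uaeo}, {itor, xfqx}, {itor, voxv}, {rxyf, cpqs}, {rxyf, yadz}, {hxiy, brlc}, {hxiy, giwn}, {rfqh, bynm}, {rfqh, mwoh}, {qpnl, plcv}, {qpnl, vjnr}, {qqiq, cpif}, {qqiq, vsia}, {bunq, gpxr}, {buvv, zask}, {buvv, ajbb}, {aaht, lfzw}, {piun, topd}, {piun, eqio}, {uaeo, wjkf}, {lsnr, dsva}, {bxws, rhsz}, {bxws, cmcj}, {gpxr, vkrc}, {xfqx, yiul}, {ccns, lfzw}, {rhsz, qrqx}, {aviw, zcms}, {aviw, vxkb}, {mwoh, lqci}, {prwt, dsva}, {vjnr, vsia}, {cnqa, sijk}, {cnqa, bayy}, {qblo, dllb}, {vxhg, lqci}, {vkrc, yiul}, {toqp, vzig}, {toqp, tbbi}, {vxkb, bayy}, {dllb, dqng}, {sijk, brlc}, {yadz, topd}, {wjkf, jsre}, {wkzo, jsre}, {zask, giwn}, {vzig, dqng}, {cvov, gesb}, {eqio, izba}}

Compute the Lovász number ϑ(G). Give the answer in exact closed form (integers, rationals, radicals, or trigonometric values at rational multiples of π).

79*cos(pi/79)/(cos(pi/79) + 1)

deg(giwn) = 2; N(giwn) = {hxiy, zask}.
Vertex mwoh has 2 neighbors: rfqh, lqci.
deg(osnq) = 2; N(osnq) = {lccr, qrqx}.
deg(eqio) = 2; N(eqio) = {piun, izba}.
G on 79 vertices is 2-regular; a single 79-cycle (edge-transitive).
Distinct eigenvalues (to 3 d.p.): [2.0, 1.994, 1.975, 1.943, 1.9, 1.844, 1.777, 1.698, 1.609, 1.509, 1.4, 1.282, 1.156, 1.023, 0.883, 0.738, 0.588, 0.434, 0.277, 0.119, -0.04, -0.199, -0.356, -0.511, -0.663, -0.811, -0.954, -1.09, -1.22, -1.342, -1.456, -1.56, -1.655, -1.739, -1.812, -1.873, -1.923, -1.961, -1.986, -1.998].
ϑ = −N·λ_min/(λ_max−λ_min) = −79·(-2*cos(pi/79))/(2−(-2*cos(pi/79))) = 79*cos(pi/79)/(cos(pi/79) + 1).
Numerically 39.4843794.
Check 39 ≤ 79*cos(pi/79)/(cos(pi/79) + 1) ≤ 40: both strict.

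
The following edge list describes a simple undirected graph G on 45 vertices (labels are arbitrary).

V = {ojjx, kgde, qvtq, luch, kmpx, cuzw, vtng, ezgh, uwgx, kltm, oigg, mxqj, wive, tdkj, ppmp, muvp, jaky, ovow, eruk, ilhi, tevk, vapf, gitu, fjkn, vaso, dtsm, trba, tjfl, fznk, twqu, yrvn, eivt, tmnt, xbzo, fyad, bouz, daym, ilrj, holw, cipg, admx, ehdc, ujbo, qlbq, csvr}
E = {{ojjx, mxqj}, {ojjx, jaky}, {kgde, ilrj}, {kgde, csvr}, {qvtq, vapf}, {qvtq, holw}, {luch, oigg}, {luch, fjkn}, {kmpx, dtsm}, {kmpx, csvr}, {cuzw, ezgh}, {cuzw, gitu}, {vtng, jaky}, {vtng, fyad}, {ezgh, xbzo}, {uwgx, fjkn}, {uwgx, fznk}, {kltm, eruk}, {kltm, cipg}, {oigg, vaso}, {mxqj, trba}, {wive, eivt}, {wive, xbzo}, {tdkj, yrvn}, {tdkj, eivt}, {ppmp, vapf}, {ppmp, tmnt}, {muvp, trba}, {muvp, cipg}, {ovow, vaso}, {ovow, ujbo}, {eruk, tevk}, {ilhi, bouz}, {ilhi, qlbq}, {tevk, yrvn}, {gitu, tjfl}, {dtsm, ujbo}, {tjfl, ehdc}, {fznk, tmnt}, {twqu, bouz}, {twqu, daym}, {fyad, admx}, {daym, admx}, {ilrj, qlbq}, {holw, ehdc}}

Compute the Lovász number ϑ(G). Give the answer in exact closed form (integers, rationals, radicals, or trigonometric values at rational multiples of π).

45*cos(pi/45)/(cos(pi/45) + 1)

Vertex mxqj has 2 neighbors: ojjx, trba.
N(qlbq) = {ilhi, ilrj}, |N(qlbq)| = 2.
Vertex tjfl has 2 neighbors: gitu, ehdc.
N(cuzw) = {ezgh, gitu}, |N(cuzw)| = 2.
2-regular, N=45; the odd cycle C_{45}.
A has 23 distinct eigenvalues ≈ [2.0, 1.980536, 1.922523, 1.827091, 1.696096, 1.532089, 1.338261, 1.118386, 0.876742, 0.618034, 0.347296, 0.069799, -0.209057, -0.483844, -0.749213, -1.0, -1.231323, -1.43868, -1.618034, -1.765895, -1.879385, -1.956295, -1.995128].
λ_max=2, λ_min=-2*cos(pi/45); ϑ = −45·λ_min/(λ_max−λ_min) = 45*cos(pi/45)/(cos(pi/45) + 1).
≈ 22.472562 (to 6 d.p.).
α=22, χ(Ḡ)=23; ϑ=45*cos(pi/45)/(cos(pi/45) + 1) lies between (both strict).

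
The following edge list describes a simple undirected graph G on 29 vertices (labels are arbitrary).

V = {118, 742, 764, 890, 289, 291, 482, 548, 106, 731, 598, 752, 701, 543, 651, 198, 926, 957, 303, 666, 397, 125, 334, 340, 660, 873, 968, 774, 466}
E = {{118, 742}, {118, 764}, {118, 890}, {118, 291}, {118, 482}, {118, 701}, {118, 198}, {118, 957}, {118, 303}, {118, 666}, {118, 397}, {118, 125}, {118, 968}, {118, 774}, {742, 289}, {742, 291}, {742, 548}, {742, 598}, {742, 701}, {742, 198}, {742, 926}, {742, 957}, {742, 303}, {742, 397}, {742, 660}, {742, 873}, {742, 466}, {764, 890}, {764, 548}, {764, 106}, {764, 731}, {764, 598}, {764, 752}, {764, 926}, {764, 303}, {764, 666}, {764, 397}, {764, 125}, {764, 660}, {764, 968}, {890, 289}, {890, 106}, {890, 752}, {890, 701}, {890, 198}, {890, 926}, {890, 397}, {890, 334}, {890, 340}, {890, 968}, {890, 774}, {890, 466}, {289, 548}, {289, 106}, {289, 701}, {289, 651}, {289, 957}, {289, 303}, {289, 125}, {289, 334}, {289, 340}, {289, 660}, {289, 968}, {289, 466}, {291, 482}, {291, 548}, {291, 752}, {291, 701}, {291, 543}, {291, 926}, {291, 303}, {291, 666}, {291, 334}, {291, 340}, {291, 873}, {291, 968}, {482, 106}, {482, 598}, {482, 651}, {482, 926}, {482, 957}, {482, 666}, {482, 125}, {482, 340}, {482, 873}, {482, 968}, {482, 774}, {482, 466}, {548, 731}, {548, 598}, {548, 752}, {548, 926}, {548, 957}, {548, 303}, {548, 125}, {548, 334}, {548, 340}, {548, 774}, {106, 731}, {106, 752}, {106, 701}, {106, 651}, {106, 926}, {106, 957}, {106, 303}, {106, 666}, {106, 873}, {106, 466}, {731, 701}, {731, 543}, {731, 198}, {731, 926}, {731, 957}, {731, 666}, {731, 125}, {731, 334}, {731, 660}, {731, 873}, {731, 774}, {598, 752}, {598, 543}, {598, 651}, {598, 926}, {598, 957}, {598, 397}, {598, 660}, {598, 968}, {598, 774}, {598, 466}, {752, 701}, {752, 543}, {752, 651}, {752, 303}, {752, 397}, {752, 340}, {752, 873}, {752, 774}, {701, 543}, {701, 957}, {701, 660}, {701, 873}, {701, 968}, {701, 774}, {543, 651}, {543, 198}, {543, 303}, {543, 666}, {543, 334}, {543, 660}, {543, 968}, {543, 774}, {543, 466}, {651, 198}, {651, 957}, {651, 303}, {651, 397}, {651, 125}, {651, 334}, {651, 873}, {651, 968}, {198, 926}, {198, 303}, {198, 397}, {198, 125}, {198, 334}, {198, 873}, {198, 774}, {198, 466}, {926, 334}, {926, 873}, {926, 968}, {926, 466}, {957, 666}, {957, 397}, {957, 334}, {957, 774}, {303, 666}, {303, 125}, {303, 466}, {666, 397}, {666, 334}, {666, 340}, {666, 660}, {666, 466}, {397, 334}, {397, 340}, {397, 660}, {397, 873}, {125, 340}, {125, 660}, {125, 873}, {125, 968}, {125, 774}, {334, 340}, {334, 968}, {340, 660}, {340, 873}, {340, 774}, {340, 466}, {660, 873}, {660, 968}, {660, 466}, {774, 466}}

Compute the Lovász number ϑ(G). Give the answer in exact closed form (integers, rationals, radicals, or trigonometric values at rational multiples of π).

deg(651) = 14; N(651) = {289, 482, 106, 598, 752, 543, 198, 957, 303, 397, 125, 334, 873, 968}.
deg(873) = 14; N(873) = {742, 291, 482, 106, 731, 752, 701, 651, 198, 926, 397, 125, 340, 660}.
Vertex 125 has 14 neighbors: 118, 764, 289, 482, 548, 731, 651, 198, 303, 340, 660, 873, 968, 774.
N(106) = {764, 890, 289, 482, 731, 752, 701, 651, 926, 957, 303, 666, 873, 466}, |N(106)| = 14.
Every vertex has degree 14 (N=29); strongly regular (29,14,6,7).
A has 3 distinct eigenvalues ≈ [14.0, 2.19258, -3.19258].
λ_max=14, λ_min=-sqrt(29)/2 - 1/2; ϑ = −29·λ_min/(λ_max−λ_min) = sqrt(29).
ϑ(G) ≈ 5.38516.

sqrt(29)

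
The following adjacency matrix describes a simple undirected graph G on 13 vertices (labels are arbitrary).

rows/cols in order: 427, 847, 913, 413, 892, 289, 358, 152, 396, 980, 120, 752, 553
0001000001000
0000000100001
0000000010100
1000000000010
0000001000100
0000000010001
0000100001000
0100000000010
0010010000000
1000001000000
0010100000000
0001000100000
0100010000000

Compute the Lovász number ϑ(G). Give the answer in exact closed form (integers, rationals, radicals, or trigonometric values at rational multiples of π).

13*cos(pi/13)/(cos(pi/13) + 1)

Vertex 413 has 2 neighbors: 427, 752.
N(396) = {913, 289}, |N(396)| = 2.
N(289) = {396, 553}, |N(289)| = 2.
Vertex 553 has 2 neighbors: 847, 289.
G on 13 vertices is 2-regular; the odd cycle C_{13}.
spec(A) ≈ [2.0, 1.770912, 1.136129, 0.241073, -0.70921, -1.497021, -1.941884] (distinct, 6 d.p.).
λ_max=2, λ_min=-2*cos(pi/13); ϑ = −13·λ_min/(λ_max−λ_min) = 13*cos(pi/13)/(cos(pi/13) + 1).
Numerically 6.404168563.
α=6, χ(Ḡ)=7; ϑ=13*cos(pi/13)/(cos(pi/13) + 1) lies between (both strict).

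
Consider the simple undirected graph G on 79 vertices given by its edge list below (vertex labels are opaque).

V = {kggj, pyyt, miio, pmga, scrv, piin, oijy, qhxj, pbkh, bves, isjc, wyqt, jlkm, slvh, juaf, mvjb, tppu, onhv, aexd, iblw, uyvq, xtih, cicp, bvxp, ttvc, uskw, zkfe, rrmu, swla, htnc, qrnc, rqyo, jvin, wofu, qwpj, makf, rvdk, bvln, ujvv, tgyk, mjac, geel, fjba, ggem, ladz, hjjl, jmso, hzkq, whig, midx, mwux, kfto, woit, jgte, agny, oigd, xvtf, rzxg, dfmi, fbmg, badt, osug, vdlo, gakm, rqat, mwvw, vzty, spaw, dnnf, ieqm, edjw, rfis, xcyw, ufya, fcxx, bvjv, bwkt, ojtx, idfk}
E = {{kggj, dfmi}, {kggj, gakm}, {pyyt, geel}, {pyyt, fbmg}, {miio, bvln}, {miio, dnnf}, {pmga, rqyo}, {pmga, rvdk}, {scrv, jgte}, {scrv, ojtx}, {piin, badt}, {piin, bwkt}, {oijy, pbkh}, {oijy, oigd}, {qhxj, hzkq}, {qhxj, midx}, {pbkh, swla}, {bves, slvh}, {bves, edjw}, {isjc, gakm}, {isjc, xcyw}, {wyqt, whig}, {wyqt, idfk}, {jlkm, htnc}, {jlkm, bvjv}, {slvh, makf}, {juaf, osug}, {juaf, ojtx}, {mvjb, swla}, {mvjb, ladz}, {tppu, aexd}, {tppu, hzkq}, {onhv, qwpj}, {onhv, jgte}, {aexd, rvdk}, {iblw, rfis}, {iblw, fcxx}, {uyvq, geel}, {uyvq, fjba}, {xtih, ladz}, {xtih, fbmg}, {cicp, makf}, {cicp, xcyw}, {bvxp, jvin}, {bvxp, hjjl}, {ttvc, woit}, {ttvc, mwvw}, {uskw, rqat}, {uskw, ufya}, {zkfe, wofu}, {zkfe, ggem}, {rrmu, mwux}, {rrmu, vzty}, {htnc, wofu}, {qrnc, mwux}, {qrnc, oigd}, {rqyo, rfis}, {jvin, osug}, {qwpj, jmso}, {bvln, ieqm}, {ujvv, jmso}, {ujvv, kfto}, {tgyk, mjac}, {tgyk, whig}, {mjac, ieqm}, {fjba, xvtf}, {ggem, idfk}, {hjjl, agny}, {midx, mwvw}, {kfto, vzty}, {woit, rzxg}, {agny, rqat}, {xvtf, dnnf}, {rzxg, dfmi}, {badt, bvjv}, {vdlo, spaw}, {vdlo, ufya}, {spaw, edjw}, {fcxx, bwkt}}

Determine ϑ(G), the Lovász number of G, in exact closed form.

79*cos(pi/79)/(cos(pi/79) + 1)

N(iblw) = {rfis, fcxx}, |N(iblw)| = 2.
deg(miio) = 2; N(miio) = {bvln, dnnf}.
deg(ladz) = 2; N(ladz) = {mvjb, xtih}.
N(swla) = {pbkh, mvjb}, |N(swla)| = 2.
2-regular, N=79; a single 79-cycle (edge-transitive).
A has 40 distinct eigenvalues ≈ [2.0, 1.993678, 1.974751, 1.943339, 1.89964, 1.843932, 1.776565, 1.697967, 1.608633, 1.509129, 1.400084, 1.282187, 1.156184, 1.022871, 0.883091, 0.737728, 0.587701, 0.433958, 0.277471, 0.11923, -0.039764, -0.198508, -0.355996, -0.511233, -0.663239, -0.811051, -0.953735, -1.09039, -1.22015, -1.342197, -1.455758, -1.560115, -1.654608, -1.738641, -1.811681, -1.873267, -1.92301, -1.960595, -1.985784, -1.998419].
−79·(-2*cos(pi/79)) / ((2)−(-2*cos(pi/79))) = 79*cos(pi/79)/(cos(pi/79) + 1) = ϑ(G).
Numerically 39.48438.
Check 39 ≤ 79*cos(pi/79)/(cos(pi/79) + 1) ≤ 40: both strict.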